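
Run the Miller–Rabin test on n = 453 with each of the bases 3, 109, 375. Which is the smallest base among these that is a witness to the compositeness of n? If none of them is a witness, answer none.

n − 1 = 452 = 2^2 · 113, so s = 2 and d = 113.
Base 3: x_0 = 3^113 mod 453 = 216. x_0 is neither 1 nor 452, so continue squaring. x_1 = 216^2 mod 453 = 450. Reached i = s−1 = 1 without hitting −1: 3 is a Miller–Rabin witness and 453 is composite.
Base 109: x_0 = 109^113 mod 453 = 244. x_0 is neither 1 nor 452, so continue squaring. x_1 = 244^2 mod 453 = 193. Reached i = s−1 = 1 without hitting −1: 109 is a Miller–Rabin witness and 453 is composite.
Base 375: x_0 = 375^113 mod 453 = 57. x_0 is neither 1 nor 452, so continue squaring. x_1 = 57^2 mod 453 = 78. Reached i = s−1 = 1 without hitting −1: 375 is a Miller–Rabin witness and 453 is composite.
The smallest witness among the given bases is 3.

3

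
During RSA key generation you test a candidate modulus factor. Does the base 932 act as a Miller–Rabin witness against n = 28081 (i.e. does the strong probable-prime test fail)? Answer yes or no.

n − 1 = 28080 = 2^4 · 1755, so s = 4 and d = 1755.
x_0 = 932^1755 mod 28081 = 3679.
x_0 is neither 1 nor 28080, so continue squaring.
x_1 = 3679^2 mod 28081 = 28080.
x_1 ≡ −1, so 932 is not a witness.

no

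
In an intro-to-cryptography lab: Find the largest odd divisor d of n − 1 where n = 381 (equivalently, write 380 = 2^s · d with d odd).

95

Halving: 380 → 190 → 95; 95 is odd.
So 380 = 2^2 · 95.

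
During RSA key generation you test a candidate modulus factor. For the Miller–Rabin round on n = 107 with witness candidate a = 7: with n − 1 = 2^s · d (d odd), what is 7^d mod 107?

106

n − 1 = 106 = 2^1 · 53, so s = 1 and d = 53.
Repeated squaring mod 107: 7^1 ≡ 7, 7^2 ≡ 49, 7^4 ≡ 47, 7^8 ≡ 69, 7^16 ≡ 53, 7^32 ≡ 27.
53 = 32 + 16 + 4 + 1, so 7^53 ≡ 27·53·47·7 ≡ 106 (mod 107).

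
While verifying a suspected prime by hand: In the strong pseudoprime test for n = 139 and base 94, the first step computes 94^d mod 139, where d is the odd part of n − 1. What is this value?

n − 1 = 138 = 2^1 · 69, so s = 1 and d = 69.
Repeated squaring mod 139: 94^1 ≡ 94, 94^2 ≡ 79, 94^4 ≡ 125, 94^8 ≡ 57, 94^16 ≡ 52, 94^32 ≡ 63, 94^64 ≡ 77.
69 = 64 + 4 + 1, so 94^69 ≡ 77·125·94 ≡ 138 (mod 139).

138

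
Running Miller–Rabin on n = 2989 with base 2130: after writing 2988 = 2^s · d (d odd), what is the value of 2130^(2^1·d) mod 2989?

1681

n − 1 = 2988 = 2^2 · 747, so s = 2 and d = 747.
x_0 = 2130^747 mod 2989 = 2948.
x_1 = 2948^2 mod 2989 = 1681.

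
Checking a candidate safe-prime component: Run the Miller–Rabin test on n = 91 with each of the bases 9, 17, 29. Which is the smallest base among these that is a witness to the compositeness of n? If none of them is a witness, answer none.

none

n − 1 = 90 = 2^1 · 45, so s = 1 and d = 45.
Base 9: x_0 = 9^45 mod 91 = 1. x_0 = 1, so 9 is not a witness.
Base 17: x_0 = 17^45 mod 91 = 90. x_0 = 90 ≡ −1, so 17 is not a witness.
Base 29: x_0 = 29^45 mod 91 = 1. x_0 = 1, so 29 is not a witness.
No listed base is a witness for 91.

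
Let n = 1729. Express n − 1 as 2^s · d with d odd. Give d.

Halving: 1728 → 864 → 432 → 216 → 108 → 54 → 27; 27 is odd.
So 1728 = 2^6 · 27.

27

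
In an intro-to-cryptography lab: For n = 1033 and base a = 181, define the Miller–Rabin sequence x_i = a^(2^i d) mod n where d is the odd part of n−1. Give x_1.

n − 1 = 1032 = 2^3 · 129, so s = 3 and d = 129.
By repeated squaring, 181^129 ≡ 635 (mod 1033).
x_0 = 635.
x_1 = 635^2 mod 1033 = 355.

355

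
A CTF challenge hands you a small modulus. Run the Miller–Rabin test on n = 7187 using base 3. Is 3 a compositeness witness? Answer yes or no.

n − 1 = 7186 = 2^1 · 3593, so s = 1 and d = 3593.
x_0 = 3^3593 mod 7187 = 1.
x_0 = 1, so 3 is not a witness.

no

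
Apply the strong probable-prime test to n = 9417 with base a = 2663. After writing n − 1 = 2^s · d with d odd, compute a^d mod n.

9113

n − 1 = 9416 = 2^3 · 1177, so s = 3 and d = 1177.
2663^1177 mod 9417 = 9113.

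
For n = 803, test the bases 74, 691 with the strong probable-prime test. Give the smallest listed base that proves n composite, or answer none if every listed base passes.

n − 1 = 802 = 2^1 · 401, so s = 1 and d = 401.
Base 74: x_0 = 74^401 mod 803 = 74. x_0 ∉ {1, 802} and s = 1, so 74 is a Miller–Rabin witness and 803 is composite.
Base 691: x_0 = 691^401 mod 803 = 141. x_0 ∉ {1, 802} and s = 1, so 691 is a Miller–Rabin witness and 803 is composite.
The smallest witness among the given bases is 74.

74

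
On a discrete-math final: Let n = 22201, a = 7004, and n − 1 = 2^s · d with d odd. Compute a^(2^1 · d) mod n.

14901

n − 1 = 22200 = 2^3 · 2775, so s = 3 and d = 2775.
x_0 = 7004^2775 mod 22201 = 7451.
x_1 = 7451^2 mod 22201 = 14901.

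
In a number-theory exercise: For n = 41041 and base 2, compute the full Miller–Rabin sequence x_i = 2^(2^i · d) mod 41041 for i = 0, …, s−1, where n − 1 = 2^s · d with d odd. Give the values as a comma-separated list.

27994, 27182, 1, 1

n − 1 = 41040 = 2^4 · 2565, so s = 4 and d = 2565.
x_0 = 2^2565 mod 41041 = 27994.
x_1 = 27994^2 mod 41041 = 27182.
x_2 = 27182^2 mod 41041 = 1.
x_3 = 1^2 mod 41041 = 1.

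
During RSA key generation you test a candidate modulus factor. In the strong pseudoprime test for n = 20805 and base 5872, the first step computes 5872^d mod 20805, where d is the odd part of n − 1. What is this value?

n − 1 = 20804 = 2^2 · 5201, so s = 2 and d = 5201.
5872^5201 mod 20805 = 18412.

18412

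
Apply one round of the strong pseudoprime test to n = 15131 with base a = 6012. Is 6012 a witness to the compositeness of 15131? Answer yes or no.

n − 1 = 15130 = 2^1 · 7565, so s = 1 and d = 7565.
x_0 = 6012^7565 mod 15131 = 1.
x_0 = 1, so 6012 is not a witness.

no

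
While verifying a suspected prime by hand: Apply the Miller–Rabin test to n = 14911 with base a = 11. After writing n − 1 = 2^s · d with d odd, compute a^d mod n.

n − 1 = 14910 = 2^1 · 7455, so s = 1 and d = 7455.
Repeated squaring mod 14911: 11^1 ≡ 11, 11^2 ≡ 121, 11^4 ≡ 14641, 11^8 ≡ 13256, 11^16 ≡ 10312, 11^32 ≡ 7003, 11^64 ≡ 14641, 11^128 ≡ 13256, 11^256 ≡ 10312, 11^512 ≡ 7003, 11^1024 ≡ 14641, 11^2048 ≡ 13256, 11^4096 ≡ 10312.
7455 = 4096 + 2048 + 1024 + 256 + 16 + 8 + 4 + 2 + 1, so 11^7455 ≡ 10312·13256·14641·10312·10312·13256·14641·121·11 ≡ 2293 (mod 14911).

2293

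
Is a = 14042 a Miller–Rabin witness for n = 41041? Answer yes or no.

yes

n − 1 = 41040 = 2^4 · 2565, so s = 4 and d = 2565.
Repeated squaring mod 41041: 14042^1 ≡ 14042, 14042^2 ≡ 16800, 14042^4 ≡ 1043, 14042^8 ≡ 20783, 14042^16 ≡ 17605, 14042^32 ≡ 35434, 14042^64 ≡ 1043, 14042^128 ≡ 20783, 14042^256 ≡ 17605, 14042^512 ≡ 35434, 14042^1024 ≡ 1043, 14042^2048 ≡ 20783.
2565 = 2048 + 512 + 4 + 1, so 14042^2565 ≡ 20783·35434·1043·14042 ≡ 16268 (mod 41041).
x_0 = 14042^2565 mod 41041 = 16268.
x_0 is neither 1 nor 41040, so continue squaring.
x_1 = 16268^2 mod 41041 = 15456.
x_2 = 15456^2 mod 41041 = 29316.
x_3 = 29316^2 mod 41041 = 29316.
Reached i = s−1 = 3 without hitting −1: 14042 is a Miller–Rabin witness and 41041 is composite.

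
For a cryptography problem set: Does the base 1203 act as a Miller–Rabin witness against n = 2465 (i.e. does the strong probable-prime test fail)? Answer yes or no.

no

n − 1 = 2464 = 2^5 · 77, so s = 5 and d = 77.
Repeated squaring mod 2465: 1203^1 ≡ 1203, 1203^2 ≡ 254, 1203^4 ≡ 426, 1203^8 ≡ 1531, 1203^16 ≡ 2211, 1203^32 ≡ 426, 1203^64 ≡ 1531.
77 = 64 + 8 + 4 + 1, so 1203^77 ≡ 1531·1531·426·1203 ≡ 2308 (mod 2465).
x_0 = 1203^77 mod 2465 = 2308.
x_0 is neither 1 nor 2464, so continue squaring.
x_1 = 2308^2 mod 2465 = 2464.
x_1 ≡ −1, so 1203 is not a witness.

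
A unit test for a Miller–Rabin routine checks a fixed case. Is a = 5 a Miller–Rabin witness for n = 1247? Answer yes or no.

n − 1 = 1246 = 2^1 · 623, so s = 1 and d = 623.
Repeated squaring mod 1247: 5^1 ≡ 5, 5^2 ≡ 25, 5^4 ≡ 625, 5^8 ≡ 314, 5^16 ≡ 83, 5^32 ≡ 654, 5^64 ≡ 1242, 5^128 ≡ 25, 5^256 ≡ 625, 5^512 ≡ 314.
623 = 512 + 64 + 32 + 8 + 4 + 2 + 1, so 5^623 ≡ 314·1242·654·314·625·25·5 ≡ 695 (mod 1247).
x_0 = 5^623 mod 1247 = 695.
x_0 ∉ {1, 1246} and s = 1, so 5 is a Miller–Rabin witness and 1247 is composite.

yes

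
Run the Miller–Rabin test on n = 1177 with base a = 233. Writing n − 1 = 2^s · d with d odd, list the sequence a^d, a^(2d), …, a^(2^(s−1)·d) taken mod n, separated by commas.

n − 1 = 1176 = 2^3 · 147, so s = 3 and d = 147.
x_0 = 233^147 mod 1177 = 315.
x_1 = 315^2 mod 1177 = 357.
x_2 = 357^2 mod 1177 = 333.

315, 357, 333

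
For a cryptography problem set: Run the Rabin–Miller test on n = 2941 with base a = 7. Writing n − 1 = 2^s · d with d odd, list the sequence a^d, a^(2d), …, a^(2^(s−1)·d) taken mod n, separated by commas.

n − 1 = 2940 = 2^2 · 735, so s = 2 and d = 735.
x_0 = 7^735 mod 2941 = 1161.
x_1 = 1161^2 mod 2941 = 943.

1161, 943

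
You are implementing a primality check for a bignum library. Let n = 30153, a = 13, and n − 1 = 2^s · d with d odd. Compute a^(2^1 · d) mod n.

n − 1 = 30152 = 2^3 · 3769, so s = 3 and d = 3769.
x_0 = 13^3769 mod 30153 = 18478.
x_1 = 18478^2 mod 30153 = 14065.

14065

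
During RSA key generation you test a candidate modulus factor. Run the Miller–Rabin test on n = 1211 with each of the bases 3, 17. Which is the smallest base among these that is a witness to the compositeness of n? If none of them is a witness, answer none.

n − 1 = 1210 = 2^1 · 605, so s = 1 and d = 605.
Base 3: x_0 = 3^605 mod 1211 = 838. x_0 ∉ {1, 1210} and s = 1, so 3 is a Miller–Rabin witness and 1211 is composite.
Base 17: x_0 = 17^605 mod 1211 = 796. x_0 ∉ {1, 1210} and s = 1, so 17 is a Miller–Rabin witness and 1211 is composite.
The smallest witness among the given bases is 3.

3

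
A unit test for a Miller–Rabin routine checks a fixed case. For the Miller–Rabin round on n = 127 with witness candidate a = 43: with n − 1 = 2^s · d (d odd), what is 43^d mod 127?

126

n − 1 = 126 = 2^1 · 63, so s = 1 and d = 63.
43^63 mod 127 = 126.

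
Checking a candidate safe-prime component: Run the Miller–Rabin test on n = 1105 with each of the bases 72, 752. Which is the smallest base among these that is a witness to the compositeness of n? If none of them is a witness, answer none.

none

n − 1 = 1104 = 2^4 · 69, so s = 4 and d = 69.
Base 72: x_0 = 72^69 mod 1105 = 242. x_0 is neither 1 nor 1104, so continue squaring. x_1 = 242^2 mod 1105 = 1104. x_1 ≡ −1, so 72 is not a witness.
Base 752: x_0 = 752^69 mod 1105 = 242. x_0 is neither 1 nor 1104, so continue squaring. x_1 = 242^2 mod 1105 = 1104. x_1 ≡ −1, so 752 is not a witness.
No listed base is a witness for 1105.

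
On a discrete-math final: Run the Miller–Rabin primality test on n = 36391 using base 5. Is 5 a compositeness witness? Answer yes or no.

yes

n − 1 = 36390 = 2^1 · 18195, so s = 1 and d = 18195.
x_0 = 5^18195 mod 36391 = 28709.
x_0 ∉ {1, 36390} and s = 1, so 5 is a Miller–Rabin witness and 36391 is composite.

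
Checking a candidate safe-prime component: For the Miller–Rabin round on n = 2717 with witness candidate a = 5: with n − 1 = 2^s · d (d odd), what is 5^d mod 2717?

2088

n − 1 = 2716 = 2^2 · 679, so s = 2 and d = 679.
5^679 mod 2717 = 2088.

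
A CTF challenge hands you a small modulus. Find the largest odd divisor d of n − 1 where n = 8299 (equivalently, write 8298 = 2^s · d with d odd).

Halving: 8298 → 4149; 4149 is odd.
So 8298 = 2^1 · 4149.

4149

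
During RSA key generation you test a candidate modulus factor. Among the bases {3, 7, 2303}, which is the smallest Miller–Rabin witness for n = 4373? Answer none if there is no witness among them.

n − 1 = 4372 = 2^2 · 1093, so s = 2 and d = 1093.
Base 3: x_0 = 3^1093 mod 4373 = 1904. x_0 is neither 1 nor 4372, so continue squaring. x_1 = 1904^2 mod 4373 = 4372. x_1 ≡ −1, so 3 is not a witness.
Base 7: x_0 = 7^1093 mod 4373 = 1904. x_0 is neither 1 nor 4372, so continue squaring. x_1 = 1904^2 mod 4373 = 4372. x_1 ≡ −1, so 7 is not a witness.
Base 2303: x_0 = 2303^1093 mod 4373 = 4372. x_0 = 4372 ≡ −1, so 2303 is not a witness.
No listed base is a witness for 4373.

none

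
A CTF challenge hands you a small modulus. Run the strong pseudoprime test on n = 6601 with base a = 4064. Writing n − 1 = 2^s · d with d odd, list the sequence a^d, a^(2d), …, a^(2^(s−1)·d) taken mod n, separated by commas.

1772, 4509, 1

n − 1 = 6600 = 2^3 · 825, so s = 3 and d = 825.
x_0 = 4064^825 mod 6601 = 1772.
x_1 = 1772^2 mod 6601 = 4509.
x_2 = 4509^2 mod 6601 = 1.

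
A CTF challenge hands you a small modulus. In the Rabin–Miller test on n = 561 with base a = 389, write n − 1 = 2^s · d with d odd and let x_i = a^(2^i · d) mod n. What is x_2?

n − 1 = 560 = 2^4 · 35, so s = 4 and d = 35.
x_0 = 389^35 mod 561 = 485.
x_1 = 485^2 mod 561 = 166.
x_2 = 166^2 mod 561 = 67.

67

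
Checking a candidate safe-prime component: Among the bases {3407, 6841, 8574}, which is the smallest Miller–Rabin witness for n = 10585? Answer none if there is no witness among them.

n − 1 = 10584 = 2^3 · 1323, so s = 3 and d = 1323.
Base 3407: x_0 = 3407^1323 mod 10585 = 1433. x_0 is neither 1 nor 10584, so continue squaring. x_1 = 1433^2 mod 10585 = 10584. x_1 ≡ −1, so 3407 is not a witness.
Base 6841: x_0 = 6841^1323 mod 10585 = 5266. x_0 is neither 1 nor 10584, so continue squaring. x_1 = 5266^2 mod 10585 = 8641. x_2 = 8641^2 mod 10585 = 291. Reached i = s−1 = 2 without hitting −1: 6841 is a Miller–Rabin witness and 10585 is composite.
Base 8574: x_0 = 8574^1323 mod 10585 = 679. x_0 is neither 1 nor 10584, so continue squaring. x_1 = 679^2 mod 10585 = 5886. x_2 = 5886^2 mod 10585 = 291. Reached i = s−1 = 2 without hitting −1: 8574 is a Miller–Rabin witness and 10585 is composite.
The smallest witness among the given bases is 6841.

6841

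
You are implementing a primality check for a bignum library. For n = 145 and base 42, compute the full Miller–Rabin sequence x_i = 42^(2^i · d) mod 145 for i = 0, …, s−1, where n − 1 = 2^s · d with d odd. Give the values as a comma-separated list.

n − 1 = 144 = 2^4 · 9, so s = 4 and d = 9.
x_0 = 42^9 mod 145 = 92.
x_1 = 92^2 mod 145 = 54.
x_2 = 54^2 mod 145 = 16.
x_3 = 16^2 mod 145 = 111.

92, 54, 16, 111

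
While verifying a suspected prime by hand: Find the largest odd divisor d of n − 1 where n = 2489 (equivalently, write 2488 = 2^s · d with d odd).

Halving: 2488 → 1244 → 622 → 311; 311 is odd.
So 2488 = 2^3 · 311.

311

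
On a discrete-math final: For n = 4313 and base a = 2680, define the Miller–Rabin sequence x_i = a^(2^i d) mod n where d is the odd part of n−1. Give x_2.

4257

n − 1 = 4312 = 2^3 · 539, so s = 3 and d = 539.
x_0 = 2680^539 mod 4313 = 913.
x_1 = 913^2 mod 4313 = 1160.
x_2 = 1160^2 mod 4313 = 4257.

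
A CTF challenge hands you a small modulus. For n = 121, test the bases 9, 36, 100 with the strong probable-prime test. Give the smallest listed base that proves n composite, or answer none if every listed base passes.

n − 1 = 120 = 2^3 · 15, so s = 3 and d = 15.
Base 9: x_0 = 9^15 mod 121 = 1. x_0 = 1, so 9 is not a witness.
Base 36: x_0 = 36^15 mod 121 = 45. x_0 is neither 1 nor 120, so continue squaring. x_1 = 45^2 mod 121 = 89. x_2 = 89^2 mod 121 = 56. Reached i = s−1 = 2 without hitting −1: 36 is a Miller–Rabin witness and 121 is composite.
Base 100: x_0 = 100^15 mod 121 = 34. x_0 is neither 1 nor 120, so continue squaring. x_1 = 34^2 mod 121 = 67. x_2 = 67^2 mod 121 = 12. Reached i = s−1 = 2 without hitting −1: 100 is a Miller–Rabin witness and 121 is composite.
The smallest witness among the given bases is 36.

36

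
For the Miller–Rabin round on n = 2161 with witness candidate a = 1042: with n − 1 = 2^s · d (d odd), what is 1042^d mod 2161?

n − 1 = 2160 = 2^4 · 135, so s = 4 and d = 135.
Repeated squaring mod 2161: 1042^1 ≡ 1042, 1042^2 ≡ 942, 1042^4 ≡ 1354, 1042^8 ≡ 788, 1042^16 ≡ 737, 1042^32 ≡ 758, 1042^64 ≡ 1899, 1042^128 ≡ 1653.
135 = 128 + 4 + 2 + 1, so 1042^135 ≡ 1653·1354·942·1042 ≡ 238 (mod 2161).

238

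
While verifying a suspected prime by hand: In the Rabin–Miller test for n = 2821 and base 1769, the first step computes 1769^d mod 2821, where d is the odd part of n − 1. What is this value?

n − 1 = 2820 = 2^2 · 705, so s = 2 and d = 705.
Repeated squaring mod 2821: 1769^1 ≡ 1769, 1769^2 ≡ 872, 1769^4 ≡ 1535, 1769^8 ≡ 690, 1769^16 ≡ 2172, 1769^32 ≡ 872, 1769^64 ≡ 1535, 1769^128 ≡ 690, 1769^256 ≡ 2172, 1769^512 ≡ 872.
705 = 512 + 128 + 64 + 1, so 1769^705 ≡ 872·690·1535·1769 ≡ 1210 (mod 2821).

1210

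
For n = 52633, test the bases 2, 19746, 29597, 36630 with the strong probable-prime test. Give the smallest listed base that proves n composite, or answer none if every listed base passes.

n − 1 = 52632 = 2^3 · 6579, so s = 3 and d = 6579.
Base 2: x_0 = 2^6579 mod 52633 = 1. x_0 = 1, so 2 is not a witness.
Base 19746: x_0 = 19746^6579 mod 52633 = 52632. x_0 = 52632 ≡ −1, so 19746 is not a witness.
Base 29597: x_0 = 29597^6579 mod 52633 = 1. x_0 = 1, so 29597 is not a witness.
Base 36630: x_0 = 36630^6579 mod 52633 = 52632. x_0 = 52632 ≡ −1, so 36630 is not a witness.
No listed base is a witness for 52633.

none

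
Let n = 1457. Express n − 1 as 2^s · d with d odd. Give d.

Halving: 1456 → 728 → 364 → 182 → 91; 91 is odd.
So 1456 = 2^4 · 91.

91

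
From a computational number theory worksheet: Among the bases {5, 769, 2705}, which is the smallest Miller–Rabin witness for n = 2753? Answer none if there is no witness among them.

n − 1 = 2752 = 2^6 · 43, so s = 6 and d = 43.
Base 5: x_0 = 5^43 mod 2753 = 1210. x_0 is neither 1 nor 2752, so continue squaring. x_1 = 1210^2 mod 2753 = 2257. x_2 = 2257^2 mod 2753 = 999. x_3 = 999^2 mod 2753 = 1415. x_4 = 1415^2 mod 2753 = 794. x_5 = 794^2 mod 2753 = 2752. x_5 ≡ −1, so 5 is not a witness.
Base 769: x_0 = 769^43 mod 2753 = 496. x_0 is neither 1 nor 2752, so continue squaring. x_1 = 496^2 mod 2753 = 999. x_2 = 999^2 mod 2753 = 1415. x_3 = 1415^2 mod 2753 = 794. x_4 = 794^2 mod 2753 = 2752. x_4 ≡ −1, so 769 is not a witness.
Base 2705: x_0 = 2705^43 mod 2753 = 742. x_0 is neither 1 nor 2752, so continue squaring. x_1 = 742^2 mod 2753 = 2717. x_2 = 2717^2 mod 2753 = 1296. x_3 = 1296^2 mod 2753 = 286. x_4 = 286^2 mod 2753 = 1959. x_5 = 1959^2 mod 2753 = 2752. x_5 ≡ −1, so 2705 is not a witness.
No listed base is a witness for 2753.

none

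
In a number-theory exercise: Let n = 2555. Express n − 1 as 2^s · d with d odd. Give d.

1277

Halving: 2554 → 1277; 1277 is odd.
So 2554 = 2^1 · 1277.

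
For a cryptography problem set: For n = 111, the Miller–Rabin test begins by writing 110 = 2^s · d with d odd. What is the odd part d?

55

Halving: 110 → 55; 55 is odd.
So 110 = 2^1 · 55.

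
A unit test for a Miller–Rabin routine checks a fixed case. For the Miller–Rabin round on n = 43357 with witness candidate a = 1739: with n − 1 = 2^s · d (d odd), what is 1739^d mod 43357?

n − 1 = 43356 = 2^2 · 10839, so s = 2 and d = 10839.
1739^10839 mod 43357 = 39967.

39967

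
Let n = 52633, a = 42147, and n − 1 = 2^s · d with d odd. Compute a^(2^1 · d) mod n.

37184

n − 1 = 52632 = 2^3 · 6579, so s = 3 and d = 6579.
x_0 = 42147^6579 mod 52633 = 18333.
x_1 = 18333^2 mod 52633 = 37184.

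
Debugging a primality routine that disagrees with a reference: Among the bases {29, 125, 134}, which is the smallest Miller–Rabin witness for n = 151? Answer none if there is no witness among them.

none

n − 1 = 150 = 2^1 · 75, so s = 1 and d = 75.
Base 29: x_0 = 29^75 mod 151 = 1. x_0 = 1, so 29 is not a witness.
Base 125: x_0 = 125^75 mod 151 = 1. x_0 = 1, so 125 is not a witness.
Base 134: x_0 = 134^75 mod 151 = 150. x_0 = 150 ≡ −1, so 134 is not a witness.
No listed base is a witness for 151.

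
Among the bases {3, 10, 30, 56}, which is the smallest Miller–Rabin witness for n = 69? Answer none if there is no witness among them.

3

n − 1 = 68 = 2^2 · 17, so s = 2 and d = 17.
Base 3: x_0 = 3^17 mod 69 = 39. x_0 is neither 1 nor 68, so continue squaring. x_1 = 39^2 mod 69 = 3. Reached i = s−1 = 1 without hitting −1: 3 is a Miller–Rabin witness and 69 is composite.
Base 10: x_0 = 10^17 mod 69 = 40. x_0 is neither 1 nor 68, so continue squaring. x_1 = 40^2 mod 69 = 13. Reached i = s−1 = 1 without hitting −1: 10 is a Miller–Rabin witness and 69 is composite.
Base 30: x_0 = 30^17 mod 69 = 42. x_0 is neither 1 nor 68, so continue squaring. x_1 = 42^2 mod 69 = 39. Reached i = s−1 = 1 without hitting −1: 30 is a Miller–Rabin witness and 69 is composite.
Base 56: x_0 = 56^17 mod 69 = 17. x_0 is neither 1 nor 68, so continue squaring. x_1 = 17^2 mod 69 = 13. Reached i = s−1 = 1 without hitting −1: 56 is a Miller–Rabin witness and 69 is composite.
The smallest witness among the given bases is 3.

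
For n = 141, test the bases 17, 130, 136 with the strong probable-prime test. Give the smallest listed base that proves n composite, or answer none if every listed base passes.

17

n − 1 = 140 = 2^2 · 35, so s = 2 and d = 35.
Base 17: x_0 = 17^35 mod 141 = 8. x_0 is neither 1 nor 140, so continue squaring. x_1 = 8^2 mod 141 = 64. Reached i = s−1 = 1 without hitting −1: 17 is a Miller–Rabin witness and 141 is composite.
Base 130: x_0 = 130^35 mod 141 = 100. x_0 is neither 1 nor 140, so continue squaring. x_1 = 100^2 mod 141 = 130. Reached i = s−1 = 1 without hitting −1: 130 is a Miller–Rabin witness and 141 is composite.
Base 136: x_0 = 136^35 mod 141 = 112. x_0 is neither 1 nor 140, so continue squaring. x_1 = 112^2 mod 141 = 136. Reached i = s−1 = 1 without hitting −1: 136 is a Miller–Rabin witness and 141 is composite.
The smallest witness among the given bases is 17.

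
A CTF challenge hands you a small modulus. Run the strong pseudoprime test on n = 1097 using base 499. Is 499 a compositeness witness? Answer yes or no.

n − 1 = 1096 = 2^3 · 137, so s = 3 and d = 137.
By repeated squaring, 499^137 ≡ 611 (mod 1097).
x_0 = 499^137 mod 1097 = 611.
x_0 is neither 1 nor 1096, so continue squaring.
x_1 = 611^2 mod 1097 = 341.
x_2 = 341^2 mod 1097 = 1096.
x_2 ≡ −1, so 499 is not a witness.

no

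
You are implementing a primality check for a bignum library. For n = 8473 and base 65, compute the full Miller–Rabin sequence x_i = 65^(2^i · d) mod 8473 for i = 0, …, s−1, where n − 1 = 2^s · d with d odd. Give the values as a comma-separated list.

6761, 7759, 1416

n − 1 = 8472 = 2^3 · 1059, so s = 3 and d = 1059.
x_0 = 65^1059 mod 8473 = 6761.
x_1 = 6761^2 mod 8473 = 7759.
x_2 = 7759^2 mod 8473 = 1416.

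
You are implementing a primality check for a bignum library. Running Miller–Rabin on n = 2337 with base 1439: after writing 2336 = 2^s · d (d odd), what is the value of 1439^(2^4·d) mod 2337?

2068

n − 1 = 2336 = 2^5 · 73, so s = 5 and d = 73.
Repeated squaring mod 2337: 1439^1 ≡ 1439, 1439^2 ≡ 139, 1439^4 ≡ 625, 1439^8 ≡ 346, 1439^16 ≡ 529, 1439^32 ≡ 1738, 1439^64 ≡ 1240.
73 = 64 + 8 + 1, so 1439^73 ≡ 1240·346·1439 ≡ 2237 (mod 2337).
x_0 = 2237.
x_1 = 2237^2 mod 2337 = 652.
x_2 = 652^2 mod 2337 = 2107.
x_3 = 2107^2 mod 2337 = 1486.
x_4 = 1486^2 mod 2337 = 2068.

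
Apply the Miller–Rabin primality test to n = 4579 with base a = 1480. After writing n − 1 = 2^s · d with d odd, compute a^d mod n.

4476

n − 1 = 4578 = 2^1 · 2289, so s = 1 and d = 2289.
Repeated squaring mod 4579: 1480^1 ≡ 1480, 1480^2 ≡ 1638, 1480^4 ≡ 4329, 1480^8 ≡ 2973, 1480^16 ≡ 1259, 1480^32 ≡ 747, 1480^64 ≡ 3950, 1480^128 ≡ 1847, 1480^256 ≡ 54, 1480^512 ≡ 2916, 1480^1024 ≡ 4432, 1480^2048 ≡ 3293.
2289 = 2048 + 128 + 64 + 32 + 16 + 1, so 1480^2289 ≡ 3293·1847·3950·747·1259·1480 ≡ 4476 (mod 4579).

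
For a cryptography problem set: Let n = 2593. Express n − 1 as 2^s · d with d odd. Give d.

Halving: 2592 → 1296 → 648 → 324 → 162 → 81; 81 is odd.
So 2592 = 2^5 · 81.

81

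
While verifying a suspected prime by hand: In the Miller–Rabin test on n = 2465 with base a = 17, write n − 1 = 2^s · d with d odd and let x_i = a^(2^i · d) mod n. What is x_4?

n − 1 = 2464 = 2^5 · 77, so s = 5 and d = 77.
x_0 = 17^77 mod 2465 = 17.
x_1 = 17^2 mod 2465 = 289.
x_2 = 289^2 mod 2465 = 2176.
x_3 = 2176^2 mod 2465 = 2176.
x_4 = 2176^2 mod 2465 = 2176.

2176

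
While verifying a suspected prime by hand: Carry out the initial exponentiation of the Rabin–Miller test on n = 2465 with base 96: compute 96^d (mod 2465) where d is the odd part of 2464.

n − 1 = 2464 = 2^5 · 77, so s = 5 and d = 77.
96^77 mod 2465 = 1826.

1826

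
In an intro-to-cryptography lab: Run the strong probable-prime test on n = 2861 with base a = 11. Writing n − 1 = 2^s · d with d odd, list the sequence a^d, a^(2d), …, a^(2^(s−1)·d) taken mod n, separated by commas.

1, 1

n − 1 = 2860 = 2^2 · 715, so s = 2 and d = 715.
x_0 = 11^715 mod 2861 = 1.
x_1 = 1^2 mod 2861 = 1.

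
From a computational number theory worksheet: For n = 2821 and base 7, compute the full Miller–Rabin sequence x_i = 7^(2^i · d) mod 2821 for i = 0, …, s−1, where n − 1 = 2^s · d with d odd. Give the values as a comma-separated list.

931, 714

n − 1 = 2820 = 2^2 · 705, so s = 2 and d = 705.
x_0 = 7^705 mod 2821 = 931.
x_1 = 931^2 mod 2821 = 714.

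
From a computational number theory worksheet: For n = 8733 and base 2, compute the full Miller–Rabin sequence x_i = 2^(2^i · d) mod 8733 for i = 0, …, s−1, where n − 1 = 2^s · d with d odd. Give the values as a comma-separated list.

8618, 4492

n − 1 = 8732 = 2^2 · 2183, so s = 2 and d = 2183.
x_0 = 2^2183 mod 8733 = 8618.
x_1 = 8618^2 mod 8733 = 4492.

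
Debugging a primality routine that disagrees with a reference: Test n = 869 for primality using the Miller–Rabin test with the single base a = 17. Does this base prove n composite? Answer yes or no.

yes

n − 1 = 868 = 2^2 · 217, so s = 2 and d = 217.
Repeated squaring mod 869: 17^1 ≡ 17, 17^2 ≡ 289, 17^4 ≡ 97, 17^8 ≡ 719, 17^16 ≡ 775, 17^32 ≡ 146, 17^64 ≡ 460, 17^128 ≡ 433.
217 = 128 + 64 + 16 + 8 + 1, so 17^217 ≡ 433·460·775·719·17 ≡ 294 (mod 869).
x_0 = 17^217 mod 869 = 294.
x_0 is neither 1 nor 868, so continue squaring.
x_1 = 294^2 mod 869 = 405.
Reached i = s−1 = 1 without hitting −1: 17 is a Miller–Rabin witness and 869 is composite.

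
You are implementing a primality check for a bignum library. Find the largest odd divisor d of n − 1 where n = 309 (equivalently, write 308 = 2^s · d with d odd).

77

Halving: 308 → 154 → 77; 77 is odd.
So 308 = 2^2 · 77.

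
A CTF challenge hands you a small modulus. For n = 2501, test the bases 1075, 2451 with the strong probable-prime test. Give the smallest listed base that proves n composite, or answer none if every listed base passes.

none

n − 1 = 2500 = 2^2 · 625, so s = 2 and d = 625.
Base 1075: x_0 = 1075^625 mod 2501 = 255. x_0 is neither 1 nor 2500, so continue squaring. x_1 = 255^2 mod 2501 = 2500. x_1 ≡ −1, so 1075 is not a witness.
Base 2451: x_0 = 2451^625 mod 2501 = 2451. x_0 is neither 1 nor 2500, so continue squaring. x_1 = 2451^2 mod 2501 = 2500. x_1 ≡ −1, so 2451 is not a witness.
No listed base is a witness for 2501.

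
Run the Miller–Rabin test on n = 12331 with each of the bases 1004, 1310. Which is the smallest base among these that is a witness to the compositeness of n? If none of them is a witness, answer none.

1310

n − 1 = 12330 = 2^1 · 6165, so s = 1 and d = 6165.
Base 1004: x_0 = 1004^6165 mod 12331 = 1. x_0 = 1, so 1004 is not a witness.
Base 1310: x_0 = 1310^6165 mod 12331 = 11133. x_0 ∉ {1, 12330} and s = 1, so 1310 is a Miller–Rabin witness and 12331 is composite.
The smallest witness among the given bases is 1310.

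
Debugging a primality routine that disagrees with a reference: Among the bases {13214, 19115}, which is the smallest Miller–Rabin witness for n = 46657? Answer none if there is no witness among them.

none

n − 1 = 46656 = 2^6 · 729, so s = 6 and d = 729.
Base 13214: x_0 = 13214^729 mod 46657 = 41150. x_0 is neither 1 nor 46656, so continue squaring. x_1 = 41150^2 mod 46657 = 46656. x_1 ≡ −1, so 13214 is not a witness.
Base 19115: x_0 = 19115^729 mod 46657 = 46441. x_0 is neither 1 nor 46656, so continue squaring. x_1 = 46441^2 mod 46657 = 46656. x_1 ≡ −1, so 19115 is not a witness.
No listed base is a witness for 46657.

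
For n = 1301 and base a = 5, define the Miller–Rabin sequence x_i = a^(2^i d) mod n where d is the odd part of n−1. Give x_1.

n − 1 = 1300 = 2^2 · 325, so s = 2 and d = 325.
By repeated squaring, 5^325 ≡ 1300 (mod 1301).
x_0 = 1300.
x_1 = 1300^2 mod 1301 = 1.

1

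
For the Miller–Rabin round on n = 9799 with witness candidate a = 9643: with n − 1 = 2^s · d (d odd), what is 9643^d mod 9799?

n − 1 = 9798 = 2^1 · 4899, so s = 1 and d = 4899.
Repeated squaring mod 9799: 9643^1 ≡ 9643, 9643^2 ≡ 4738, 9643^4 ≡ 8934, 9643^8 ≡ 3501, 9643^16 ≡ 8251, 9643^32 ≡ 5348, 9643^64 ≡ 7622, 9643^128 ≡ 6412, 9643^256 ≡ 6939, 9643^512 ≡ 7234, 9643^1024 ≡ 4096, 9643^2048 ≡ 1328, 9643^4096 ≡ 9563.
4899 = 4096 + 512 + 256 + 32 + 2 + 1, so 9643^4899 ≡ 9563·7234·6939·5348·4738·9643 ≡ 5161 (mod 9799).

5161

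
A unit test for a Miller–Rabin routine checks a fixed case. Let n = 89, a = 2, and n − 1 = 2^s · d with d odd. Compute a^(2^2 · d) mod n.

n − 1 = 88 = 2^3 · 11, so s = 3 and d = 11.
Repeated squaring mod 89: 2^1 ≡ 2, 2^2 ≡ 4, 2^4 ≡ 16, 2^8 ≡ 78.
11 = 8 + 2 + 1, so 2^11 ≡ 78·4·2 ≡ 1 (mod 89).
x_0 = 1.
x_1 = 1^2 mod 89 = 1.
x_2 = 1^2 mod 89 = 1.

1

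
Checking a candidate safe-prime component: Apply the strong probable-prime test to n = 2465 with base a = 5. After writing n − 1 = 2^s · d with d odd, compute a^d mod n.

n − 1 = 2464 = 2^5 · 77, so s = 5 and d = 77.
Repeated squaring mod 2465: 5^1 ≡ 5, 5^2 ≡ 25, 5^4 ≡ 625, 5^8 ≡ 1155, 5^16 ≡ 460, 5^32 ≡ 2075, 5^64 ≡ 1735.
77 = 64 + 8 + 4 + 1, so 5^77 ≡ 1735·1155·625·5 ≡ 2145 (mod 2465).

2145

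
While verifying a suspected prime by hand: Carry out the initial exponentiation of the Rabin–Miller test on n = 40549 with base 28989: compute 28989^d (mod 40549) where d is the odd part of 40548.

10491

n − 1 = 40548 = 2^2 · 10137, so s = 2 and d = 10137.
28989^10137 mod 40549 = 10491.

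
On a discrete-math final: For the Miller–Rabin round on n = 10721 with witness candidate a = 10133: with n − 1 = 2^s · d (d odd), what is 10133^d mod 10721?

8488

n − 1 = 10720 = 2^5 · 335, so s = 5 and d = 335.
By repeated squaring, 10133^335 ≡ 8488 (mod 10721).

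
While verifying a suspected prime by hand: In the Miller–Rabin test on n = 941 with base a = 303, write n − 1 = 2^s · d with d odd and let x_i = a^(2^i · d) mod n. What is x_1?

n − 1 = 940 = 2^2 · 235, so s = 2 and d = 235.
x_0 = 303^235 mod 941 = 1.
x_1 = 1^2 mod 941 = 1.

1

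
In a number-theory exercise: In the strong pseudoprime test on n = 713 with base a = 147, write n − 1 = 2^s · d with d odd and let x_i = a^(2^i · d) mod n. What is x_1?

357

n − 1 = 712 = 2^3 · 89, so s = 3 and d = 89.
x_0 = 147^89 mod 713 = 492.
x_1 = 492^2 mod 713 = 357.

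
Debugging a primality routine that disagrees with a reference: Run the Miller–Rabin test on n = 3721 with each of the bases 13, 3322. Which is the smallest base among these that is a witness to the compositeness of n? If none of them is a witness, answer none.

n − 1 = 3720 = 2^3 · 465, so s = 3 and d = 465.
Base 13: x_0 = 13^465 mod 3721 = 1770. x_0 is neither 1 nor 3720, so continue squaring. x_1 = 1770^2 mod 3721 = 3539. x_2 = 3539^2 mod 3721 = 3356. Reached i = s−1 = 2 without hitting −1: 13 is a Miller–Rabin witness and 3721 is composite.
Base 3322: x_0 = 3322^465 mod 3721 = 1841. x_0 is neither 1 nor 3720, so continue squaring. x_1 = 1841^2 mod 3721 = 3171. x_2 = 3171^2 mod 3721 = 1099. Reached i = s−1 = 2 without hitting −1: 3322 is a Miller–Rabin witness and 3721 is composite.
The smallest witness among the given bases is 13.

13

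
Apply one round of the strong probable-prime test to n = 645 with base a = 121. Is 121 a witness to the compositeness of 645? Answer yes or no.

n − 1 = 644 = 2^2 · 161, so s = 2 and d = 161.
x_0 = 121^161 mod 645 = 1.
x_0 = 1, so 121 is not a witness.

no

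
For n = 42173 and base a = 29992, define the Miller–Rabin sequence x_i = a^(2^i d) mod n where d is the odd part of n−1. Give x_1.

n − 1 = 42172 = 2^2 · 10543, so s = 2 and d = 10543.
Repeated squaring mod 42173: 29992^1 ≡ 29992, 29992^2 ≡ 12147, 29992^4 ≡ 28455, 29992^8 ≡ 7598, 29992^16 ≡ 36940, 29992^32 ≡ 14012, 29992^64 ≡ 20829, 29992^128 ≡ 13590, 29992^256 ≡ 12533, 29992^512 ≡ 23837, 29992^1024 ≡ 5740, 29992^2048 ≡ 10487, 29992^4096 ≡ 32158, 29992^8192 ≡ 12831.
10543 = 8192 + 2048 + 256 + 32 + 8 + 4 + 2 + 1, so 29992^10543 ≡ 12831·10487·12533·14012·7598·28455·12147·29992 ≡ 3376 (mod 42173).
x_0 = 3376.
x_1 = 3376^2 mod 42173 = 10666.

10666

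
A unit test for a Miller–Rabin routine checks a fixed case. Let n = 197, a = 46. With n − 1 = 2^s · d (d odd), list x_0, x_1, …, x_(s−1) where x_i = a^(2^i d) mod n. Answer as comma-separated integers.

183, 196

n − 1 = 196 = 2^2 · 49, so s = 2 and d = 49.
x_0 = 46^49 mod 197 = 183.
x_1 = 183^2 mod 197 = 196.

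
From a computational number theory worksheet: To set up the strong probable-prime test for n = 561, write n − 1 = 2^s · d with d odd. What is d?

Halving: 560 → 280 → 140 → 70 → 35; 35 is odd.
So 560 = 2^4 · 35.

35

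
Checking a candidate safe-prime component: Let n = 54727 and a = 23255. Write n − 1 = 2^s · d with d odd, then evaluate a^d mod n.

n − 1 = 54726 = 2^1 · 27363, so s = 1 and d = 27363.
23255^27363 mod 54727 = 1.

1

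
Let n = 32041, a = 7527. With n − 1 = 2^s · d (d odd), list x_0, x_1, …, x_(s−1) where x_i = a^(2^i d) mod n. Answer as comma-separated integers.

25419, 18796, 5550

n − 1 = 32040 = 2^3 · 4005, so s = 3 and d = 4005.
x_0 = 7527^4005 mod 32041 = 25419.
x_1 = 25419^2 mod 32041 = 18796.
x_2 = 18796^2 mod 32041 = 5550.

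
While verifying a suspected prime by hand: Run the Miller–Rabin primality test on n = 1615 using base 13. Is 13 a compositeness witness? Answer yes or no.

yes

n − 1 = 1614 = 2^1 · 807, so s = 1 and d = 807.
x_0 = 13^807 mod 1615 = 1262.
x_0 ∉ {1, 1614} and s = 1, so 13 is a Miller–Rabin witness and 1615 is composite.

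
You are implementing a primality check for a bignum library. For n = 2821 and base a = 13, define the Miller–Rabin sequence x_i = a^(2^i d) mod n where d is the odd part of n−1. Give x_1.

n − 1 = 2820 = 2^2 · 705, so s = 2 and d = 705.
x_0 = 13^705 mod 2821 = 650.
x_1 = 650^2 mod 2821 = 2171.

2171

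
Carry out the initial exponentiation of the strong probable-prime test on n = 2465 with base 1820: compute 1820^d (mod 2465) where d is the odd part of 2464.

1565

n − 1 = 2464 = 2^5 · 77, so s = 5 and d = 77.
1820^77 mod 2465 = 1565.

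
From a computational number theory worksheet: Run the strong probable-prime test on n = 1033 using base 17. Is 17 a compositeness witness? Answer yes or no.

n − 1 = 1032 = 2^3 · 129, so s = 3 and d = 129.
x_0 = 17^129 mod 1033 = 355.
x_0 is neither 1 nor 1032, so continue squaring.
x_1 = 355^2 mod 1033 = 1032.
x_1 ≡ −1, so 17 is not a witness.

no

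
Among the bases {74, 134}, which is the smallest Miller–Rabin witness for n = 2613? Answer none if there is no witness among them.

n − 1 = 2612 = 2^2 · 653, so s = 2 and d = 653.
Base 74: x_0 = 74^653 mod 2613 = 185. x_0 is neither 1 nor 2612, so continue squaring. x_1 = 185^2 mod 2613 = 256. Reached i = s−1 = 1 without hitting −1: 74 is a Miller–Rabin witness and 2613 is composite.
Base 134: x_0 = 134^653 mod 2613 = 335. x_0 is neither 1 nor 2612, so continue squaring. x_1 = 335^2 mod 2613 = 2479. Reached i = s−1 = 1 without hitting −1: 134 is a Miller–Rabin witness and 2613 is composite.
The smallest witness among the given bases is 74.

74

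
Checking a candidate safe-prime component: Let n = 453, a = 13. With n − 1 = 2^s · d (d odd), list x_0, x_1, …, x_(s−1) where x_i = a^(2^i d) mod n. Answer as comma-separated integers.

n − 1 = 452 = 2^2 · 113, so s = 2 and d = 113.
x_0 = 13^113 mod 453 = 436.
x_1 = 436^2 mod 453 = 289.

436, 289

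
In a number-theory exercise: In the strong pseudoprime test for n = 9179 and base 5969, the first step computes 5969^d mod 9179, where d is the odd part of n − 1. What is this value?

n − 1 = 9178 = 2^1 · 4589, so s = 1 and d = 4589.
5969^4589 mod 9179 = 4860.

4860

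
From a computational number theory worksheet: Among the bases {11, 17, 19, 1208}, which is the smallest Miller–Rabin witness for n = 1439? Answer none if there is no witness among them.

n − 1 = 1438 = 2^1 · 719, so s = 1 and d = 719.
Base 11: x_0 = 11^719 mod 1439 = 1438. x_0 = 1438 ≡ −1, so 11 is not a witness.
Base 17: x_0 = 17^719 mod 1439 = 1438. x_0 = 1438 ≡ −1, so 17 is not a witness.
Base 19: x_0 = 19^719 mod 1439 = 1. x_0 = 1, so 19 is not a witness.
Base 1208: x_0 = 1208^719 mod 1439 = 1438. x_0 = 1438 ≡ −1, so 1208 is not a witness.
No listed base is a witness for 1439.

none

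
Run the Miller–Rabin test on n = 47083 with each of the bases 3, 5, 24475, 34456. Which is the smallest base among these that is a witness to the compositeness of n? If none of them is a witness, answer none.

3

n − 1 = 47082 = 2^1 · 23541, so s = 1 and d = 23541.
Base 3: x_0 = 3^23541 mod 47083 = 44051. x_0 ∉ {1, 47082} and s = 1, so 3 is a Miller–Rabin witness and 47083 is composite.
Base 5: x_0 = 5^23541 mod 47083 = 45576. x_0 ∉ {1, 47082} and s = 1, so 5 is a Miller–Rabin witness and 47083 is composite.
Base 24475: x_0 = 24475^23541 mod 47083 = 3579. x_0 ∉ {1, 47082} and s = 1, so 24475 is a Miller–Rabin witness and 47083 is composite.
Base 34456: x_0 = 34456^23541 mod 47083 = 1774. x_0 ∉ {1, 47082} and s = 1, so 34456 is a Miller–Rabin witness and 47083 is composite.
The smallest witness among the given bases is 3.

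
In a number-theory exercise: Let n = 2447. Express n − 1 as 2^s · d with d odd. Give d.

1223

Halving: 2446 → 1223; 1223 is odd.
So 2446 = 2^1 · 1223.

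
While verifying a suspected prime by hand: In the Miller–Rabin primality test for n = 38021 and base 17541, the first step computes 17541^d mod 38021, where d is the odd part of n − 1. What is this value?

4654

n − 1 = 38020 = 2^2 · 9505, so s = 2 and d = 9505.
Repeated squaring mod 38021: 17541^1 ≡ 17541, 17541^2 ≡ 20749, 17541^4 ≡ 9218, 17541^8 ≡ 32610, 17541^16 ≡ 2751, 17541^32 ≡ 1822, 17541^64 ≡ 11857, 17541^128 ≡ 24812, 17541^256 ≡ 37333, 17541^512 ≡ 17092, 17541^1024 ≡ 21121, 17541^2048 ≡ 34269, 17541^4096 ≡ 9734, 17541^8192 ≡ 2424.
9505 = 8192 + 1024 + 256 + 32 + 1, so 17541^9505 ≡ 2424·21121·37333·1822·17541 ≡ 4654 (mod 38021).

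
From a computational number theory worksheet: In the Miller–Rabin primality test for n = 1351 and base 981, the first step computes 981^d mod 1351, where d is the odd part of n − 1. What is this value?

43

n − 1 = 1350 = 2^1 · 675, so s = 1 and d = 675.
981^675 mod 1351 = 43.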